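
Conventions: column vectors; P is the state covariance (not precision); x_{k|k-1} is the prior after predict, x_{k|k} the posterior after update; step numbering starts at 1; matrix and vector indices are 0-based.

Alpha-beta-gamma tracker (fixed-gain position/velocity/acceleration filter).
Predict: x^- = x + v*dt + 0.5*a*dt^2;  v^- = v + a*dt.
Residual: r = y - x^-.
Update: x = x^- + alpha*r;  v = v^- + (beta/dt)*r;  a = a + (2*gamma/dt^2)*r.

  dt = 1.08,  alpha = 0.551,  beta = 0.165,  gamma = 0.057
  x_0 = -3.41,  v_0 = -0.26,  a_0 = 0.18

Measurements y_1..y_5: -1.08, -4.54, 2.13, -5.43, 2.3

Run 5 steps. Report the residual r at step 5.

step 1: x_pred=-3.5858  r=2.5058  x^+=-2.2051  v^+=0.3172  a^+=0.4249
step 2: x_pred=-1.6147  r=-2.9253  x^+=-3.2265  v^+=0.3292  a^+=0.1390
step 3: x_pred=-2.7899  r=4.9199  x^+=-0.0790  v^+=1.2310  a^+=0.6199
step 4: x_pred=1.6119  r=-7.0419  x^+=-2.2682  v^+=0.8246  a^+=-0.0684
step 5: x_pred=-1.4175  r=3.7175  x^+=0.6308  v^+=1.3187  a^+=0.2949

resid = 3.7175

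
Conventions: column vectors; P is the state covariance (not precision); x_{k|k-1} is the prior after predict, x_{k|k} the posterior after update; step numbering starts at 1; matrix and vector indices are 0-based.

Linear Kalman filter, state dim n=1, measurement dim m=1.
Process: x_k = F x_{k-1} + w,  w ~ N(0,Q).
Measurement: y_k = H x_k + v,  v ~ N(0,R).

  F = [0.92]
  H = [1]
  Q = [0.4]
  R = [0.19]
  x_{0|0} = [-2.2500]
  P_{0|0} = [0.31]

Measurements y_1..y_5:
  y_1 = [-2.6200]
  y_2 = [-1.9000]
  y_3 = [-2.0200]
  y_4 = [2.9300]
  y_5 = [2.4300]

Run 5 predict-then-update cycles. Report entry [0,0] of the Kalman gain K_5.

step 1: x^-=[-2.0700]  P^-=[0.6624]  S=[0.8524]  K=[0.7771]  nu=[-0.5500]  x^+=[-2.4974]  P^+=[0.1476]
step 2: x^-=[-2.2976]  P^-=[0.5250]  S=[0.7150]  K=[0.7343]  nu=[0.3976]  x^+=[-2.0057]  P^+=[0.1395]
step 3: x^-=[-1.8452]  P^-=[0.5181]  S=[0.7081]  K=[0.7317]  nu=[-0.1748]  x^+=[-1.9731]  P^+=[0.1390]
step 4: x^-=[-1.8153]  P^-=[0.5177]  S=[0.7077]  K=[0.7315]  nu=[4.7453]  x^+=[1.6560]  P^+=[0.1390]
step 5: x^-=[1.5235]  P^-=[0.5176]  S=[0.7076]  K=[0.7315]  nu=[0.9065]  x^+=[2.1866]  P^+=[0.1390]

K[0,0] = 0.7315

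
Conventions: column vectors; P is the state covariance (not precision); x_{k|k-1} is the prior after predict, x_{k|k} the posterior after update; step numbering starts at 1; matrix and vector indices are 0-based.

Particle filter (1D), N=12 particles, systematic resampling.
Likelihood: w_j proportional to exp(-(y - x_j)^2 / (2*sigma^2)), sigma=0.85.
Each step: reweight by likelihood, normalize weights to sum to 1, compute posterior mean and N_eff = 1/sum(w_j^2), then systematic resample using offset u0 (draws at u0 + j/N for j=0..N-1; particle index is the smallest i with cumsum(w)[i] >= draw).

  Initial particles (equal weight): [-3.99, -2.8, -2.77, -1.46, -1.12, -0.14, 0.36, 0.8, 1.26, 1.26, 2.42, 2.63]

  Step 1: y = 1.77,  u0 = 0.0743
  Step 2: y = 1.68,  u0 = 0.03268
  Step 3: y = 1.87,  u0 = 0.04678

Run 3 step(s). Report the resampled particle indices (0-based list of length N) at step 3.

step 1: w=[0.0000, 0.0000, 0.0000, 0.0002, 0.0008, 0.0207, 0.0652, 0.1346, 0.2156, 0.2156, 0.1927, 0.1547]  mean=1.5435  Neff=5.6560  idx=[6, 7, 8, 8, 8, 9, 9, 10, 10, 10, 11, 11]
step 2: w=[0.0355, 0.0694, 0.1049, 0.1049, 0.1049, 0.1049, 0.1049, 0.0812, 0.0812, 0.0812, 0.0635, 0.0635]  mean=1.6525  Neff=11.2422  idx=[0, 2, 2, 3, 4, 5, 6, 6, 7, 8, 9, 11]
step 3: w=[0.0237, 0.0886, 0.0886, 0.0886, 0.0886, 0.0886, 0.0886, 0.0886, 0.0930, 0.0930, 0.0930, 0.0769]  mean=1.6677  Neff=11.4400  idx=[1, 2, 3, 4, 5, 5, 6, 7, 8, 9, 10, 11]

resampled_idx = [1, 2, 3, 4, 5, 5, 6, 7, 8, 9, 10, 11]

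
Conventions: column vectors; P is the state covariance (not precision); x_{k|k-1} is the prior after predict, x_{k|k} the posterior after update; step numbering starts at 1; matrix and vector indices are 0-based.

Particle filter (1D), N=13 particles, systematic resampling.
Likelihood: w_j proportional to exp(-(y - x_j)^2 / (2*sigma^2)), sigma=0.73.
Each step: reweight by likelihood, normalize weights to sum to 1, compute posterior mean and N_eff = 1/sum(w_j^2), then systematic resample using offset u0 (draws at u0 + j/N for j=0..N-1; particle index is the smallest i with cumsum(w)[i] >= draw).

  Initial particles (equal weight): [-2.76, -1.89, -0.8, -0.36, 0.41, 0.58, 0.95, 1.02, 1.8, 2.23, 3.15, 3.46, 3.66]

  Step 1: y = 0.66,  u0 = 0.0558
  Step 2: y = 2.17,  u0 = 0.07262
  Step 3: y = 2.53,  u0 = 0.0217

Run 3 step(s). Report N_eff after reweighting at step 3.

step 1: w=[0.0000, 0.0005, 0.0290, 0.0809, 0.2024, 0.2133, 0.1983, 0.1901, 0.0634, 0.0212, 0.0006, 0.0001, 0.0000]  mean=0.6999  Neff=5.7539  idx=[3, 4, 4, 4, 5, 5, 5, 6, 6, 7, 7, 7, 9]
step 2: w=[0.0009, 0.0195, 0.0195, 0.0195, 0.0333, 0.0333, 0.0333, 0.0882, 0.0882, 0.1031, 0.1031, 0.1031, 0.3553]  mean=1.3567  Neff=5.6148  idx=[4, 6, 7, 8, 9, 10, 10, 11, 12, 12, 12, 12, 12]
step 3: w=[0.0053, 0.0053, 0.0181, 0.0181, 0.0222, 0.0222, 0.0222, 0.0222, 0.1729, 0.1729, 0.1729, 0.1729, 0.1729]  mean=2.0590  Neff=6.5711  idx=[2, 6, 8, 8, 9, 9, 10, 10, 10, 11, 11, 12, 12]

N_eff = 6.5711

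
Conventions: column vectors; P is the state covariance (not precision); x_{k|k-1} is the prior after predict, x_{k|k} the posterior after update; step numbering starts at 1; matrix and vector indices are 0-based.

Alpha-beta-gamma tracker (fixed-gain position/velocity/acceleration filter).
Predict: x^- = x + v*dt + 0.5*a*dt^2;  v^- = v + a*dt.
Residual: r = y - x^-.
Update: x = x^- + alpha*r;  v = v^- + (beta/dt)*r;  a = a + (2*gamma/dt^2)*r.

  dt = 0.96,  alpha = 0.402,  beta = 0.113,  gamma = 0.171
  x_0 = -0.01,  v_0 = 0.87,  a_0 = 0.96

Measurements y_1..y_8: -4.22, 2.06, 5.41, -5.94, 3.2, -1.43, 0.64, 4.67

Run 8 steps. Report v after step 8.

v_post = -2.1201

step 1: x_pred=1.2676  r=-5.4876  x^+=-0.9384  v^+=1.1457  a^+=-1.0764
step 2: x_pred=-0.3346  r=2.3946  x^+=0.6280  v^+=0.3942  a^+=-0.1878
step 3: x_pred=0.9199  r=4.4901  x^+=2.7249  v^+=0.7424  a^+=1.4785
step 4: x_pred=4.1189  r=-10.0589  x^+=0.0752  v^+=0.9777  a^+=-2.2544
step 5: x_pred=-0.0249  r=3.2249  x^+=1.2715  v^+=-0.8068  a^+=-1.0576
step 6: x_pred=0.0096  r=-1.4396  x^+=-0.5691  v^+=-1.9916  a^+=-1.5918
step 7: x_pred=-3.2146  r=3.8546  x^+=-1.6650  v^+=-3.0660  a^+=-0.1614
step 8: x_pred=-4.6828  r=9.3528  x^+=-0.9230  v^+=-2.1201  a^+=3.3093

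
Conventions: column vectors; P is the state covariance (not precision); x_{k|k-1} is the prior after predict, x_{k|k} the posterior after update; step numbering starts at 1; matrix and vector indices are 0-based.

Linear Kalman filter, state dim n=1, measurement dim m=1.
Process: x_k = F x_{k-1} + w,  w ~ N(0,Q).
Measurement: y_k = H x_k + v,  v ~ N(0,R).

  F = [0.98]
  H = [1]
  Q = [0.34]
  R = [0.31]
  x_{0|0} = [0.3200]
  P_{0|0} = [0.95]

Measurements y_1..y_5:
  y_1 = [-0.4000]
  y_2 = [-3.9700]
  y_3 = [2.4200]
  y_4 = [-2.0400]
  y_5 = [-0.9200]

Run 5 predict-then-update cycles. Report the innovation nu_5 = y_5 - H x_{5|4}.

innov = [0.1380]

step 1: x^-=[0.3136]  P^-=[1.2524]  S=[1.5624]  K=[0.8016]  nu=[-0.7136]  x^+=[-0.2584]  P^+=[0.2485]
step 2: x^-=[-0.2532]  P^-=[0.5787]  S=[0.8887]  K=[0.6512]  nu=[-3.7168]  x^+=[-2.6734]  P^+=[0.2019]
step 3: x^-=[-2.6200]  P^-=[0.5339]  S=[0.8439]  K=[0.6326]  nu=[5.0400]  x^+=[0.5685]  P^+=[0.1961]
step 4: x^-=[0.5572]  P^-=[0.5284]  S=[0.8384]  K=[0.6302]  nu=[-2.5972]  x^+=[-1.0796]  P^+=[0.1954]
step 5: x^-=[-1.0580]  P^-=[0.5276]  S=[0.8376]  K=[0.6299]  nu=[0.1380]  x^+=[-0.9711]  P^+=[0.1953]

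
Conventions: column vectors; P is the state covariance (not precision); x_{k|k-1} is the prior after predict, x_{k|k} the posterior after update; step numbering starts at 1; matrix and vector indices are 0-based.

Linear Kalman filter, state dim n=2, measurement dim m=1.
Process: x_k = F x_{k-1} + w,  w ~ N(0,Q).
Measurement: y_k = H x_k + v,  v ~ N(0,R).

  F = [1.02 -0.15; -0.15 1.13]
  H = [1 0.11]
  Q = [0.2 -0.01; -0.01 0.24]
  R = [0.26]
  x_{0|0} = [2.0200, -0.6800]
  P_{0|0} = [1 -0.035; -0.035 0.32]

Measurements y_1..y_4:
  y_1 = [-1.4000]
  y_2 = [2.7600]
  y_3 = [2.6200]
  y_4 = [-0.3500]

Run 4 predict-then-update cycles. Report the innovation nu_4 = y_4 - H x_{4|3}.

step 1: x^-=[2.1624, -1.0714]  P^-=[1.2583 -0.2584; -0.2584 0.6830]  S=[1.4697]  K=[0.8368; -0.1247]  nu=[-3.4445]  x^+=[-0.7200, -0.6419]  P^+=[0.2291 -0.1050; -0.1050 0.6601]
step 2: x^-=[-0.6381, -0.6174]  P^-=[0.4854 -0.2804; -0.2804 1.1237]  S=[0.6973]  K=[0.6519; -0.2248]  nu=[3.4661]  x^+=[1.6212, -1.3966]  P^+=[0.1891 -0.1782; -0.1782 1.0884]
step 3: x^-=[1.8631, -1.8214]  P^-=[0.4757 -0.4328; -0.4328 1.6945]  S=[0.6610]  K=[0.6477; -0.3728]  nu=[0.9572]  x^+=[2.4831, -2.1782]  P^+=[0.1984 -0.2732; -0.2732 1.6026]
step 4: x^-=[2.8595, -2.8338]  P^-=[0.5261 -0.6331; -0.6331 2.3835]  S=[0.6757]  K=[0.6756; -0.5489]  nu=[-2.8978]  x^+=[0.9018, -1.2433]  P^+=[0.2177 -0.3825; -0.3825 2.1799]

innov = [-2.8978]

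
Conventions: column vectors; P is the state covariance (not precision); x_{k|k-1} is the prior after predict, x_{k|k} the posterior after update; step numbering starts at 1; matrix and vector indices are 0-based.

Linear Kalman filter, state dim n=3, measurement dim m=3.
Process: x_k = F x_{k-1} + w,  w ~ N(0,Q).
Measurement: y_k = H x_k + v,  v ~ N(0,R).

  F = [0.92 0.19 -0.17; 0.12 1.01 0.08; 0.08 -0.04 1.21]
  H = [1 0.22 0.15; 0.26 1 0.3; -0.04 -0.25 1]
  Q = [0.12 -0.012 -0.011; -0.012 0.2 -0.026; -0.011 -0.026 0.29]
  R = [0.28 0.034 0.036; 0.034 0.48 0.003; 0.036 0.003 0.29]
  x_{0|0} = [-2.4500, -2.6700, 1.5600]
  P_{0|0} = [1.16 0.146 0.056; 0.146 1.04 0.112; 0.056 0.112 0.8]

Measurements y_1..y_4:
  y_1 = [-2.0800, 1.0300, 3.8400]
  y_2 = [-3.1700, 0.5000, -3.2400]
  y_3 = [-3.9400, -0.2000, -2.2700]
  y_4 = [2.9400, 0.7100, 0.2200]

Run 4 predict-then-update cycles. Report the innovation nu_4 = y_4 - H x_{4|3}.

innov = [5.4410, 1.7107, 2.6014]

step 1: x^-=[-3.0265, -2.8659, 1.7984]  P^-=[1.1888 0.4292 -0.0132; 0.4292 1.3373 0.1767; -0.0132 0.1767 1.4694]  S=[1.7631 1.1909 0.0434; 1.1909 2.3570 0.2122; 0.0434 0.2122 1.7662]  K=[0.7779 -0.0720 -0.1056; -0.0175 0.6620 -0.1781; -0.0121 0.1961 0.7840]  nu=[1.3072, 4.1433, 1.2041]  x^+=[-2.4349, -0.3601, 3.5389]  P^+=[0.2272 -0.0645 -0.0099; -0.0645 0.3249 0.0284; -0.0099 0.0284 0.2342]
step 2: x^-=[-2.9101, -0.3728, 4.1017]  P^-=[0.3095 0.0059 -0.0477; 0.0059 0.5250 0.0139; -0.0477 0.0139 0.6306]  S=[0.6183 0.2514 0.0430; 0.2514 1.0866 0.0581; 0.0430 0.0581 0.9509]  K=[0.5168 -0.0487 -0.0851; 0.0093 0.4945 -0.1543; -0.0240 0.1461 0.6537]  nu=[-0.7931, 0.3989, -7.5513]  x^+=[-2.6971, 0.9823, -0.7572]  P^+=[0.1509 -0.0421 -0.0107; -0.0421 0.2433 0.0162; -0.0107 0.0162 0.1928]
step 3: x^-=[-2.1660, 0.6079, -1.1713]  P^-=[0.2496 0.0055 -0.0484; 0.0055 0.4438 -0.0008; -0.0484 -0.0008 0.5702]  S=[0.5518 0.2115 0.0374; 0.2115 0.9868 0.0472; 0.0374 0.0472 0.8927]  K=[0.4618 -0.0383 -0.0843; 0.0233 0.4531 -0.1503; -0.0280 0.1354 0.6351]  nu=[-1.7321, 0.1066, -1.0334]  x^+=[-2.8828, 0.7712, -1.7646]  P^+=[0.1342 -0.0345 -0.0112; -0.0345 0.2229 0.0129; -0.0112 0.0129 0.1864]
step 4: x^-=[-2.2057, 0.2918, -2.3967]  P^-=[0.2377 0.0076 -0.0496; 0.0076 0.4240 -0.0042; -0.0496 -0.0042 0.5609]  S=[0.5390 0.2047 0.0352; 0.2047 0.9643 0.0458; 0.0352 0.0458 0.8840]  K=[0.4490 -0.0347 -0.0852; 0.0281 0.4416 -0.1490; -0.0295 0.1330 0.6322]  nu=[5.4410, 1.7107, 2.6014]  x^+=[-0.0437, 0.8127, -0.6852]  P^+=[0.1302 -0.0321 -0.0114; -0.0321 0.2172 0.0121; -0.0114 0.0121 0.1853]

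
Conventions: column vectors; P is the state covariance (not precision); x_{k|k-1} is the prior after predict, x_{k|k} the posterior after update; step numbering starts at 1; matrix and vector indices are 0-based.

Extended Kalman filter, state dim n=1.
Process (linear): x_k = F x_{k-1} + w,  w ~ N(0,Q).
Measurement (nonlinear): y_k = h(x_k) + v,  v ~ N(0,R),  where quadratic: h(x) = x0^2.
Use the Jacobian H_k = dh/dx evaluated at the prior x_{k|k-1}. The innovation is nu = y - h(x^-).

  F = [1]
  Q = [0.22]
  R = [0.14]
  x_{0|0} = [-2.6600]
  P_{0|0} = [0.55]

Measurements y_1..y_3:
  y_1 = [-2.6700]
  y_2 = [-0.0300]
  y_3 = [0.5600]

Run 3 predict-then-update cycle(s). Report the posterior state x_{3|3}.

step 1: x^-=[-2.6600]  P^-=[0.7700]  H_jac=[-5.3200]  S=[21.9328]  K=[-0.1868]  nu=[-9.7456]  x^+=[-0.8398]  P^+=[0.0049]
step 2: x^-=[-0.8398]  P^-=[0.2249]  H_jac=[-1.6796]  S=[0.7745]  K=[-0.4878]  nu=[-0.7353]  x^+=[-0.4812]  P^+=[0.0407]
step 3: x^-=[-0.4812]  P^-=[0.2607]  H_jac=[-0.9624]  S=[0.3814]  K=[-0.6577]  nu=[0.3285]  x^+=[-0.6972]  P^+=[0.0957]

x_post = [-0.6972]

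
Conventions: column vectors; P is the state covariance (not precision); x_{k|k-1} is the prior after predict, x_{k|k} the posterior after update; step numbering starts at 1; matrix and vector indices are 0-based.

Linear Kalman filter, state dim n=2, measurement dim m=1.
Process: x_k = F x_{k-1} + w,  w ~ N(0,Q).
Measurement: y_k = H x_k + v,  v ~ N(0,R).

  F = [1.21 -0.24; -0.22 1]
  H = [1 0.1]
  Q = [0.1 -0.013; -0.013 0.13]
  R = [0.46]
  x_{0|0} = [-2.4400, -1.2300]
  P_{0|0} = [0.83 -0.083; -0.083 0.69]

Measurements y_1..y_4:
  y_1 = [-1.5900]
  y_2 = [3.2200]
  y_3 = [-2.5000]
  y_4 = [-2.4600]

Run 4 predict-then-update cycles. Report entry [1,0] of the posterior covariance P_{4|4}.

P_post[1,0] = -0.3212

step 1: x^-=[-2.6572, -0.6932]  P^-=[1.4032 -0.5044; -0.5044 0.8967]  S=[1.7712]  K=[0.7637; -0.2341]  nu=[1.1365]  x^+=[-1.7892, -0.9593]  P^+=[0.3701 -0.1877; -0.1877 0.7996]
step 2: x^-=[-1.9347, -0.5657]  P^-=[0.7969 -0.5404; -0.5404 1.0301]  S=[1.1591]  K=[0.6409; -0.3773]  nu=[5.2113]  x^+=[1.4050, -2.5321]  P^+=[0.3208 -0.2601; -0.2601 0.8650]
step 3: x^-=[2.3078, -2.8412]  P^-=[0.7706 -0.6344; -0.6344 1.1250]  S=[1.1149]  K=[0.6342; -0.4681]  nu=[-4.5237]  x^+=[-0.5613, -0.7235]  P^+=[0.3221 -0.3034; -0.3034 0.8807]
step 4: x^-=[-0.5055, -0.6001]  P^-=[0.7985 -0.6932; -0.6932 1.1598]  S=[1.1315]  K=[0.6445; -0.5102]  nu=[-1.8945]  x^+=[-1.7264, 0.3665]  P^+=[0.3286 -0.3212; -0.3212 0.8652]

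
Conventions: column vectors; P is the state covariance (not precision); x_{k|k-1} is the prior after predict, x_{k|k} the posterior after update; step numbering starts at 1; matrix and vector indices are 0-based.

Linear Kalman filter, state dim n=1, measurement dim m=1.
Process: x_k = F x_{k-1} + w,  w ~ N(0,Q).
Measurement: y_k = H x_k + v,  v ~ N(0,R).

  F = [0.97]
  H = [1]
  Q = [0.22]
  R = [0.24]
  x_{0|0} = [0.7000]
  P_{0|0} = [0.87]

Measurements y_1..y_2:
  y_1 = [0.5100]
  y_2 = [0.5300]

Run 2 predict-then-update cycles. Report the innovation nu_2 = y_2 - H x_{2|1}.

step 1: x^-=[0.6790]  P^-=[1.0386]  S=[1.2786]  K=[0.8123]  nu=[-0.1690]  x^+=[0.5417]  P^+=[0.1950]
step 2: x^-=[0.5255]  P^-=[0.4034]  S=[0.6434]  K=[0.6270]  nu=[0.0045]  x^+=[0.5283]  P^+=[0.1505]

innov = [0.0045]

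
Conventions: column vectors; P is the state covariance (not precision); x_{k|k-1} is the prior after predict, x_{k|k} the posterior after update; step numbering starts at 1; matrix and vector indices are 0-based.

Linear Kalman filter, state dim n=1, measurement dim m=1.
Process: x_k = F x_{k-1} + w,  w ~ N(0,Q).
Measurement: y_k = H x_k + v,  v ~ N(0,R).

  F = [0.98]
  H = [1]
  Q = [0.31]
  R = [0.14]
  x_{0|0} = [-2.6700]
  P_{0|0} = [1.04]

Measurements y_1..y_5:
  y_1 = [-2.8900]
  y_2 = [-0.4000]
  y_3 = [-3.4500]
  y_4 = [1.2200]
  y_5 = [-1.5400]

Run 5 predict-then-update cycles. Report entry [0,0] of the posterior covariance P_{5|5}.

step 1: x^-=[-2.6166]  P^-=[1.3088]  S=[1.4488]  K=[0.9034]  nu=[-0.2734]  x^+=[-2.8636]  P^+=[0.1265]
step 2: x^-=[-2.8063]  P^-=[0.4315]  S=[0.5715]  K=[0.7550]  nu=[2.4063]  x^+=[-0.9895]  P^+=[0.1057]
step 3: x^-=[-0.9697]  P^-=[0.4115]  S=[0.5515]  K=[0.7462]  nu=[-2.4803]  x^+=[-2.8204]  P^+=[0.1045]
step 4: x^-=[-2.7640]  P^-=[0.4103]  S=[0.5503]  K=[0.7456]  nu=[3.9840]  x^+=[0.2065]  P^+=[0.1044]
step 5: x^-=[0.2024]  P^-=[0.4103]  S=[0.5503]  K=[0.7456]  nu=[-1.7424]  x^+=[-1.0967]  P^+=[0.1044]

P_post[0,0] = 0.1044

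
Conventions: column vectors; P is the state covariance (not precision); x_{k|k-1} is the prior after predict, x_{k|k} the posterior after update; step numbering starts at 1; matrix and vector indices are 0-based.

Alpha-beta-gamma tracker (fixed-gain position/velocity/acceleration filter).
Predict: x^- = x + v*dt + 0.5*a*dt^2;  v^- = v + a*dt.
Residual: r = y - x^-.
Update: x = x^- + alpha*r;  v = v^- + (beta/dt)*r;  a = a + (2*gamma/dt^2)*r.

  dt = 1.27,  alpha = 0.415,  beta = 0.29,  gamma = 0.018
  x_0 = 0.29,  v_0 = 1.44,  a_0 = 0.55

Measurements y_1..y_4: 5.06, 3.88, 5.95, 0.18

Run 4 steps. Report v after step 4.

v_post = 0.3721

step 1: x_pred=2.5623  r=2.4977  x^+=3.5989  v^+=2.7088  a^+=0.6057
step 2: x_pred=7.5276  r=-3.6476  x^+=6.0138  v^+=2.6452  a^+=0.5243
step 3: x_pred=9.7961  r=-3.8461  x^+=8.2000  v^+=2.4329  a^+=0.4385
step 4: x_pred=11.6433  r=-11.4633  x^+=6.8861  v^+=0.3721  a^+=0.1826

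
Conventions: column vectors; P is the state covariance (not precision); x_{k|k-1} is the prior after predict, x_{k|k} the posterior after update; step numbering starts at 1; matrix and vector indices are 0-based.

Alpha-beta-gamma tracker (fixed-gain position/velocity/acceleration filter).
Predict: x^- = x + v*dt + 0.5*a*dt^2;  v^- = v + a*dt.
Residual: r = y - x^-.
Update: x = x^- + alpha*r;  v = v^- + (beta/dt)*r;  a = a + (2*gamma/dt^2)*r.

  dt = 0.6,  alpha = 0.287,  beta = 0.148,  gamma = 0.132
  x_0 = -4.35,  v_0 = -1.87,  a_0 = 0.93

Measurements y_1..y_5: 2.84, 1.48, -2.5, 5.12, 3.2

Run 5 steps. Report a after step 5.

step 1: x_pred=-5.3046  r=8.1446  x^+=-2.9671  v^+=0.6970  a^+=6.9027
step 2: x_pred=-1.3064  r=2.7864  x^+=-0.5067  v^+=5.5259  a^+=8.9461
step 3: x_pred=4.4191  r=-6.9191  x^+=2.4334  v^+=9.1869  a^+=3.8720
step 4: x_pred=8.6424  r=-3.5224  x^+=7.6315  v^+=10.6412  a^+=1.2889
step 5: x_pred=14.2482  r=-11.0482  x^+=11.0774  v^+=8.6893  a^+=-6.8131

a_post = -6.8131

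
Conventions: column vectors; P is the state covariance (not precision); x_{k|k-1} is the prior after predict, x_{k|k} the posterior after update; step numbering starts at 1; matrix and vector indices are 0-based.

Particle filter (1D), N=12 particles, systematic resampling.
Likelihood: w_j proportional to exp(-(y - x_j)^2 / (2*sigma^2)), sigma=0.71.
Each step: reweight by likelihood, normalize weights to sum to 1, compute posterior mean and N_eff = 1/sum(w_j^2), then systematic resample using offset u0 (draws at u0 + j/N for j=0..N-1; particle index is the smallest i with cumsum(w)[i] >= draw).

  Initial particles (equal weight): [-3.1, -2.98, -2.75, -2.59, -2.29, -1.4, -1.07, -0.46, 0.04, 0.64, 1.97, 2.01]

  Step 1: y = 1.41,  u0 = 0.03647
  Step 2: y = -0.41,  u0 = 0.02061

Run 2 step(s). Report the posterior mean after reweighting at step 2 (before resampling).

post_mean = 0.3940

step 1: w=[0.0000, 0.0000, 0.0000, 0.0000, 0.0000, 0.0002, 0.0010, 0.0143, 0.0714, 0.2551, 0.3366, 0.3214]  mean=1.4672  Neff=3.4848  idx=[8, 9, 9, 9, 10, 10, 10, 10, 11, 11, 11, 11]
step 2: w=[0.4423, 0.1811, 0.1811, 0.1811, 0.0020, 0.0020, 0.0020, 0.0020, 0.0016, 0.0016, 0.0016, 0.0016]  mean=0.3940  Neff=3.4008  idx=[0, 0, 0, 0, 0, 0, 1, 1, 2, 2, 3, 3]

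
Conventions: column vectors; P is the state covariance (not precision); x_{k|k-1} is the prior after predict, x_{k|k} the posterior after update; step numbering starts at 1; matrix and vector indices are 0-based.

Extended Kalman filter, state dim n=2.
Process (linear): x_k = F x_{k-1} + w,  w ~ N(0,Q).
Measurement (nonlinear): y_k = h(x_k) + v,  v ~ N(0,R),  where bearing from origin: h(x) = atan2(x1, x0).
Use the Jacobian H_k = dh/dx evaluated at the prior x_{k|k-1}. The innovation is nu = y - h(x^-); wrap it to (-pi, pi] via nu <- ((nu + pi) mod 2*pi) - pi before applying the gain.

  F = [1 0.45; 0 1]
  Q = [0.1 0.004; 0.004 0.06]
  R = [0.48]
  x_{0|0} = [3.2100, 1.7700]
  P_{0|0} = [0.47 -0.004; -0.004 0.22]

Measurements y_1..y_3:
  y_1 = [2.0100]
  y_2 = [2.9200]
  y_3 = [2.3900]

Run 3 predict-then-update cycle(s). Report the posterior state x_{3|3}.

step 1: x^-=[4.0065, 1.7700]  P^-=[0.6109 0.0990; 0.0990 0.2800]  H_jac=[-0.0923 0.2088]  S=[0.4936]  K=[-0.0723; 0.1000]  nu=[1.5940]  x^+=[3.8912, 1.9293]  P^+=[0.6084 0.1026; 0.1026 0.2751]
step 2: x^-=[4.7594, 1.9293]  P^-=[0.8564 0.2303; 0.2303 0.3351]  H_jac=[-0.0732 0.1805]  S=[0.4894]  K=[-0.0431; 0.0891]  nu=[2.5349]  x^+=[4.6503, 2.1552]  P^+=[0.8555 0.2322; 0.2322 0.3312]
step 3: x^-=[5.6201, 2.1552]  P^-=[1.2315 0.3853; 0.3853 0.3912]  H_jac=[-0.0595 0.1551]  S=[0.4867]  K=[-0.0277; 0.0776]  nu=[2.0238]  x^+=[5.5640, 2.3123]  P^+=[1.2312 0.3863; 0.3863 0.3883]

x_post = [5.5640, 2.3123]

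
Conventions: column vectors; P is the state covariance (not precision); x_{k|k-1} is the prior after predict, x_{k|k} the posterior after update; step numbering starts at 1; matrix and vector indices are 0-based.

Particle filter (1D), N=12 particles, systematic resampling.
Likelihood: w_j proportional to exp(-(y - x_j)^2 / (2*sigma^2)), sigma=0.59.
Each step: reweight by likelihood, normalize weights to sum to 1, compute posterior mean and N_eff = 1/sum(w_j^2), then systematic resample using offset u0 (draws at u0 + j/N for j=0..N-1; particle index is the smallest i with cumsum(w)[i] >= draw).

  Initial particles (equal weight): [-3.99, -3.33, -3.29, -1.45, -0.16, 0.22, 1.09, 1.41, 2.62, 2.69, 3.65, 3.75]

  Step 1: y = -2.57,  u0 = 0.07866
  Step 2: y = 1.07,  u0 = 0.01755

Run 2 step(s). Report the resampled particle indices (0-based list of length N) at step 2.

step 1: w=[0.0488, 0.3855, 0.4197, 0.1458, 0.0002, 0.0000, 0.0000, 0.0000, 0.0000, 0.0000, 0.0000, 0.0000]  mean=-3.0706  Neff=2.8705  idx=[1, 1, 1, 1, 1, 2, 2, 2, 2, 2, 3, 3]
step 2: w=[0.0000, 0.0000, 0.0000, 0.0000, 0.0000, 0.0000, 0.0000, 0.0000, 0.0000, 0.0000, 0.5000, 0.5000]  mean=-1.4500  Neff=2.0000  idx=[10, 10, 10, 10, 10, 10, 11, 11, 11, 11, 11, 11]

resampled_idx = [10, 10, 10, 10, 10, 10, 11, 11, 11, 11, 11, 11]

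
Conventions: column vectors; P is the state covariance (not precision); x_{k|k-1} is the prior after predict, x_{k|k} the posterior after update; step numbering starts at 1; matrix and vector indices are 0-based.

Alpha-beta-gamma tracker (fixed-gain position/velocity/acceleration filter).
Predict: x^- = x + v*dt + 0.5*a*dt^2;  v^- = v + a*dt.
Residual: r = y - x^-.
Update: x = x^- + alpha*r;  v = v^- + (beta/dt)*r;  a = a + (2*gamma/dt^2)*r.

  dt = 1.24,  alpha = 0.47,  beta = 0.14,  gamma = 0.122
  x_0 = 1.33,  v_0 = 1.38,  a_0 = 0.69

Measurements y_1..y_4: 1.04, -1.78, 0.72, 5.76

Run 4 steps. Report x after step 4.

step 1: x_pred=3.5717  r=-2.5317  x^+=2.3818  v^+=1.9498  a^+=0.2883
step 2: x_pred=5.0211  r=-6.8011  x^+=1.8246  v^+=1.5393  a^+=-0.7910
step 3: x_pred=3.1252  r=-2.4052  x^+=1.9948  v^+=0.2869  a^+=-1.1727
step 4: x_pred=1.4490  r=4.3110  x^+=3.4752  v^+=-0.6805  a^+=-0.4886

x_post = 3.4752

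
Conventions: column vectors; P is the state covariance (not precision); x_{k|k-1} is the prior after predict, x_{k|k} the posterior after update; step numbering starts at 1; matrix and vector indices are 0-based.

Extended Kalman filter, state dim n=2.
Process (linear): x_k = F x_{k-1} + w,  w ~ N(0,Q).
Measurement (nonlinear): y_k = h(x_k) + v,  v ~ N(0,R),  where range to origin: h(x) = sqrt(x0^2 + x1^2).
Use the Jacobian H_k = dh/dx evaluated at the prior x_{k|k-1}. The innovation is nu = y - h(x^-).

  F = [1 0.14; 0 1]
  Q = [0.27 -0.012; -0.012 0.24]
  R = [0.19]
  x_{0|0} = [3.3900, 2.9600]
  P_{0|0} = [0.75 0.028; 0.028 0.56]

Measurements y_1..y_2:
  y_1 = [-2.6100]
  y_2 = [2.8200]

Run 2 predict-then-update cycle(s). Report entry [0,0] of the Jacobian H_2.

step 1: x^-=[3.8044, 2.9600]  P^-=[1.0388 0.0944; 0.0944 0.8000]  H_jac=[0.7892 0.6141]  S=[1.2303]  K=[0.7135; 0.4599]  nu=[-7.4303]  x^+=[-1.4975, -0.4570]  P^+=[0.4124 -0.3093; -0.3093 0.5398]
step 2: x^-=[-1.5614, -0.4570]  P^-=[0.6064 -0.2457; -0.2457 0.7798]  H_jac=[-0.9597 -0.2809]  S=[0.6776]  K=[-0.7570; 0.0248]  nu=[1.1931]  x^+=[-2.4646, -0.4274]  P^+=[0.2181 -0.2330; -0.2330 0.7794]

H_jac[0,0] = -0.9597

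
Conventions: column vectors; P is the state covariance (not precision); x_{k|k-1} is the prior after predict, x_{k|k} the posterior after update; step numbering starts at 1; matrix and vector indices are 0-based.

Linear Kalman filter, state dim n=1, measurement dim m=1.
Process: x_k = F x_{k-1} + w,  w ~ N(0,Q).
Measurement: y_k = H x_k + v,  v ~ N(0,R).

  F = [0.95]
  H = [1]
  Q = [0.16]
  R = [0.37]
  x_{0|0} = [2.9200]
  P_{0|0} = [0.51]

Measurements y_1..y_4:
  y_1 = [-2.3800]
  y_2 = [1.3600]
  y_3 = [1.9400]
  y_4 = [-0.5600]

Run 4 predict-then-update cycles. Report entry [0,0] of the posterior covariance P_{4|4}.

step 1: x^-=[2.7740]  P^-=[0.6203]  S=[0.9903]  K=[0.6264]  nu=[-5.1540]  x^+=[-0.4543]  P^+=[0.2318]
step 2: x^-=[-0.4316]  P^-=[0.3692]  S=[0.7392]  K=[0.4994]  nu=[1.7916]  x^+=[0.4632]  P^+=[0.1848]
step 3: x^-=[0.4400]  P^-=[0.3268]  S=[0.6968]  K=[0.4690]  nu=[1.5000]  x^+=[1.1435]  P^+=[0.1735]
step 4: x^-=[1.0863]  P^-=[0.3166]  S=[0.6866]  K=[0.4611]  nu=[-1.6463]  x^+=[0.3272]  P^+=[0.1706]

P_post[0,0] = 0.1706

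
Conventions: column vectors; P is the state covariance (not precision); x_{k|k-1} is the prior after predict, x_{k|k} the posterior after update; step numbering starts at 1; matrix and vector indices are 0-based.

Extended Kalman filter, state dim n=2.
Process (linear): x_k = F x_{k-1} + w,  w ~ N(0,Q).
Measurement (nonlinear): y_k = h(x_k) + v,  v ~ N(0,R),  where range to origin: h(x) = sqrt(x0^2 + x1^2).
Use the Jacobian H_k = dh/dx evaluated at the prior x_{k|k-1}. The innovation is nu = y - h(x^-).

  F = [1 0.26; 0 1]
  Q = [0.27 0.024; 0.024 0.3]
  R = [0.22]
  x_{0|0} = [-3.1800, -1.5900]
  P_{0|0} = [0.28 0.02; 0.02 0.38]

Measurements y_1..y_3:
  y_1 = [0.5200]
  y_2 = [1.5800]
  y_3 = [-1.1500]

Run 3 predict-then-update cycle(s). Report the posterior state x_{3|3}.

step 1: x^-=[-3.5934, -1.5900]  P^-=[0.5861 0.1428; 0.1428 0.6800]  H_jac=[-0.9145 -0.4046]  S=[0.9271]  K=[-0.6404; -0.4376]  nu=[-3.4095]  x^+=[-1.4100, -0.0979]  P^+=[0.2059 -0.1170; -0.1170 0.5024]
step 2: x^-=[-1.4354, -0.0979]  P^-=[0.4490 0.0376; 0.0376 0.8024]  H_jac=[-0.9977 -0.0681]  S=[0.6757]  K=[-0.6667; -0.1364]  nu=[0.1412]  x^+=[-1.5296, -0.1172]  P^+=[0.1486 -0.0238; -0.0238 0.7899]
step 3: x^-=[-1.5601, -0.1172]  P^-=[0.4596 0.2055; 0.2055 1.0899]  H_jac=[-0.9972 -0.0749]  S=[0.7139]  K=[-0.6636; -0.4015]  nu=[-2.7145]  x^+=[0.2413, 0.9726]  P^+=[0.1453 0.0153; 0.0153 0.9748]

x_post = [0.2413, 0.9726]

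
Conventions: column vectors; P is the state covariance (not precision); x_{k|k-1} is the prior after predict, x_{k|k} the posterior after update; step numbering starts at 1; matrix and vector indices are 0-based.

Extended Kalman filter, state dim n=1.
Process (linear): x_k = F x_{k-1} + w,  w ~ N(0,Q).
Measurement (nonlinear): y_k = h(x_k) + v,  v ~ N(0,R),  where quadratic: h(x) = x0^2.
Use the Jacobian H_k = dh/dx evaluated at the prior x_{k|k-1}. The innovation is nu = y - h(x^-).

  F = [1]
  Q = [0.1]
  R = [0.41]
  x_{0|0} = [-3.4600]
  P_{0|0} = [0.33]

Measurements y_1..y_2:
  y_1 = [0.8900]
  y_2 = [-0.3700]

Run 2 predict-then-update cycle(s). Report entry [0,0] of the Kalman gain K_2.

step 1: x^-=[-3.4600]  P^-=[0.4300]  H_jac=[-6.9200]  S=[21.0012]  K=[-0.1417]  nu=[-11.0816]  x^+=[-1.8899]  P^+=[0.0084]
step 2: x^-=[-1.8899]  P^-=[0.1084]  H_jac=[-3.7798]  S=[1.9586]  K=[-0.2092]  nu=[-3.9416]  x^+=[-1.0653]  P^+=[0.0227]

K[0,0] = -0.2092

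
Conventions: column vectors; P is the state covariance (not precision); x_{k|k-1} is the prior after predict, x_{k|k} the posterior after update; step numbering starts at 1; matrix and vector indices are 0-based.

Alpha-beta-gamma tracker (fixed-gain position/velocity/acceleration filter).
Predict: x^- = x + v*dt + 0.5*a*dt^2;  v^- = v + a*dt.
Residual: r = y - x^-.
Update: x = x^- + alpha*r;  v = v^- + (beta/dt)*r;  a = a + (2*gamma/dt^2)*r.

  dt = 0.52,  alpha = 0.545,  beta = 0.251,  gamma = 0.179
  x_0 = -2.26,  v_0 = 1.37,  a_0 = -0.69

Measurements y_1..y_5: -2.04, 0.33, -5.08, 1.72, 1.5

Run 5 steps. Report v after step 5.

step 1: x_pred=-1.6409  r=-0.3991  x^+=-1.8584  v^+=0.8186  a^+=-1.2184
step 2: x_pred=-1.5975  r=1.9275  x^+=-0.5470  v^+=1.1154  a^+=1.3335
step 3: x_pred=0.2133  r=-5.2933  x^+=-2.6716  v^+=-0.7462  a^+=-5.6746
step 4: x_pred=-3.8268  r=5.5468  x^+=-0.8038  v^+=-1.0196  a^+=1.6692
step 5: x_pred=-1.1083  r=2.6083  x^+=0.3132  v^+=1.1074  a^+=5.1225

v_post = 1.1074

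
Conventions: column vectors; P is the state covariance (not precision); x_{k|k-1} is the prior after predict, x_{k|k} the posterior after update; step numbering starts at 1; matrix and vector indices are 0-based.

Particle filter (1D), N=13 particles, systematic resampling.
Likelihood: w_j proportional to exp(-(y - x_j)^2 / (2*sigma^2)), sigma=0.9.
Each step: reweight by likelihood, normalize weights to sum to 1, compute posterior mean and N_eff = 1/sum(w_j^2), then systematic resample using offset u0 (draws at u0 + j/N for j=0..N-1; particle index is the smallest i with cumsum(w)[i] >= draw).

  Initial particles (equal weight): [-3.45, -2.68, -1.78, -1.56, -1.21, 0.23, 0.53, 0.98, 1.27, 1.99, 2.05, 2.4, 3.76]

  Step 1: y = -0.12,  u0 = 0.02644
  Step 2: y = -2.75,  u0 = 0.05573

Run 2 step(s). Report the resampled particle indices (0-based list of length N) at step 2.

resampled_idx = [0, 0, 0, 0, 0, 1, 1, 1, 2, 2, 2, 3, 3]

step 1: w=[0.0003, 0.0049, 0.0511, 0.0778, 0.1344, 0.2595, 0.2156, 0.1326, 0.0849, 0.0179, 0.0153, 0.0056, 0.0000]  mean=0.1031  Neff=6.0246  idx=[2, 3, 4, 4, 5, 5, 5, 6, 6, 6, 7, 7, 8]
step 2: w=[0.3842, 0.2865, 0.1589, 0.1589, 0.0029, 0.0029, 0.0029, 0.0009, 0.0009, 0.0009, 0.0001, 0.0001, 0.0000]  mean=-1.5116  Neff=3.5688  idx=[0, 0, 0, 0, 0, 1, 1, 1, 2, 2, 2, 3, 3]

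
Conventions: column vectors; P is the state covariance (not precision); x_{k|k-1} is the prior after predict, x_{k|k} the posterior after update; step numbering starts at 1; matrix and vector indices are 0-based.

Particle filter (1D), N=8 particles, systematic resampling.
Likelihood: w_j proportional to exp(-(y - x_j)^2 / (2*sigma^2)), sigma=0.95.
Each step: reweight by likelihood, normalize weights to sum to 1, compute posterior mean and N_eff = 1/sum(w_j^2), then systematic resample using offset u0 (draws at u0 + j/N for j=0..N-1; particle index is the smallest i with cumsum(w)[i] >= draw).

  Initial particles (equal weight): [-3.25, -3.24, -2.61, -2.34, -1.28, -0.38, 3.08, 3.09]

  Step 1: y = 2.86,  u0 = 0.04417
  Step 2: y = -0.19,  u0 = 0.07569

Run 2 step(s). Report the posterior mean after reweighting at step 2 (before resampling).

post_mean = 3.0849

step 1: w=[0.0000, 0.0000, 0.0000, 0.0000, 0.0000, 0.0015, 0.4998, 0.4986]  mean=3.0795  Neff=2.0063  idx=[6, 6, 6, 6, 7, 7, 7, 7]
step 2: w=[0.1273, 0.1273, 0.1273, 0.1273, 0.1227, 0.1227, 0.1227, 0.1227]  mean=3.0849  Neff=7.9974  idx=[0, 1, 2, 3, 4, 5, 6, 7]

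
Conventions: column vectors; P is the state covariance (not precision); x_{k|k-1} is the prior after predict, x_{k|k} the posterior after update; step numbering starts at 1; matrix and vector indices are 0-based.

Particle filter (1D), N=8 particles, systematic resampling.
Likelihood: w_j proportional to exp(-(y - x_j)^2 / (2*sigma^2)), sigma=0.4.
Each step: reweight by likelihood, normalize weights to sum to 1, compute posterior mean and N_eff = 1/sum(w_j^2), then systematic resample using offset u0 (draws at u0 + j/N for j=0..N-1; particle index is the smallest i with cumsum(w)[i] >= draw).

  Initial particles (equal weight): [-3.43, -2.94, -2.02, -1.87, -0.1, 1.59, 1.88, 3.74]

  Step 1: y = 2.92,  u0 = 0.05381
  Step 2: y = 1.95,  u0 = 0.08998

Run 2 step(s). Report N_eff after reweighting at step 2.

step 1: w=[0.0000, 0.0000, 0.0000, 0.0000, 0.0000, 0.0248, 0.2124, 0.7628]  mean=3.2917  Neff=1.5933  idx=[6, 6, 7, 7, 7, 7, 7, 7]
step 2: w=[0.4999, 0.4999, 0.0000, 0.0000, 0.0000, 0.0000, 0.0000, 0.0000]  mean=1.8803  Neff=2.0005  idx=[0, 0, 0, 0, 1, 1, 1, 1]

N_eff = 2.0005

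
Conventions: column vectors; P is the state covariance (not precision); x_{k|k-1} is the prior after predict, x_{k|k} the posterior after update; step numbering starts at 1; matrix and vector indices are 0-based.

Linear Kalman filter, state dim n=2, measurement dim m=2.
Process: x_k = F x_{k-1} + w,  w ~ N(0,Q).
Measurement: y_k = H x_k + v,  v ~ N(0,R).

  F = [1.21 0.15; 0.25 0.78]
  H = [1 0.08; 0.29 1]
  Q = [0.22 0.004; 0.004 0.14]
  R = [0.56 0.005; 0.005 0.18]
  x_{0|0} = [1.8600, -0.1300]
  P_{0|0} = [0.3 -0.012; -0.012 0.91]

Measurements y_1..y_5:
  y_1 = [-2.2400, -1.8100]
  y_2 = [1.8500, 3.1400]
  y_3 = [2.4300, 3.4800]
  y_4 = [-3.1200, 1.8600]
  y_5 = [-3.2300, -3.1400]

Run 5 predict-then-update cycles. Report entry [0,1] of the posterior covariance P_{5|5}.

P_post[0,1] = -0.0276

step 1: x^-=[2.2311, 0.3636]  P^-=[0.6753 0.1894; 0.1894 0.7077]  S=[1.2702 0.4513; 0.4513 1.0544]  K=[0.4880 0.1565; -0.0746 0.7553]  nu=[-4.5002, -2.8206]  x^+=[-0.4065, -1.4308]  P^+=[0.2781 -0.0500; -0.0500 0.1501]
step 2: x^-=[-0.7066, -1.2177]  P^-=[0.6123 0.0566; 0.0566 0.2292]  S=[1.1829 0.2588; 0.2588 0.4935]  K=[0.4718 0.2271; -0.0515 0.5246]  nu=[2.6540, 4.5626]  x^+=[1.5816, 1.0394]  P^+=[0.2681 -0.0345; -0.0345 0.1042]
step 3: x^-=[2.0697, 1.2062]  P^-=[0.6024 0.0634; 0.0634 0.2067]  S=[1.1738 0.2611; 0.2611 0.4741]  K=[0.4624 0.2475; -0.0427 0.4982]  nu=[0.2638, 1.6736]  x^+=[2.6060, 2.0288]  P^+=[0.2625 -0.0293; -0.0293 0.0980]
step 4: x^-=[3.4575, 2.2339]  P^-=[0.5960 0.0662; 0.0662 0.2046]  S=[1.1679 0.2619; 0.2619 0.4731]  K=[0.4585 0.2514; -0.0404 0.4954]  nu=[-6.7562, -1.3766]  x^+=[0.0140, 1.8251]  P^+=[0.2602 -0.0279; -0.0279 0.0971]
step 5: x^-=[0.2907, 1.4271]  P^-=[0.5931 0.0667; 0.0667 0.2044]  S=[1.1650 0.2616; 0.2616 0.4730]  K=[0.4571 0.2518; -0.0399 0.4952]  nu=[-3.6349, -4.6514]  x^+=[-2.5420, -0.7311]  P^+=[0.2594 -0.0276; -0.0276 0.0969]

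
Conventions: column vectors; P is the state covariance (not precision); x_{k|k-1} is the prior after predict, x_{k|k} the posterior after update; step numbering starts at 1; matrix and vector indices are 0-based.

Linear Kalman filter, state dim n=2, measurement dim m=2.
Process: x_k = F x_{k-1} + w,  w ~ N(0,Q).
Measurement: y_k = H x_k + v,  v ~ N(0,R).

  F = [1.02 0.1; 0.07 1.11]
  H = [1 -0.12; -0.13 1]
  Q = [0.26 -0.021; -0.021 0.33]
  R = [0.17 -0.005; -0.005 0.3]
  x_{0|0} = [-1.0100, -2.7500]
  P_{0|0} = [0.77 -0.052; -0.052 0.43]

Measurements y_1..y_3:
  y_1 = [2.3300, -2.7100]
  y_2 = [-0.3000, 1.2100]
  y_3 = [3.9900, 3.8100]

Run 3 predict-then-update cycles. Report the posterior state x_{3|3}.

step 1: x^-=[-1.3052, -3.1232]  P^-=[1.0548 0.0225; 0.0225 0.8555]  S=[1.2317 -0.2220; -0.2220 1.1675]  K=[0.8661 0.0665; 0.0689 0.7434]  nu=[3.2604, 0.2435]  x^+=[1.5350, -2.7177]  P^+=[0.1511 0.0353; 0.0353 0.2272]
step 2: x^-=[1.2939, -2.9092]  P^-=[0.4267 0.0552; 0.0552 0.6162]  S=[0.5923 -0.0784; -0.0784 0.9091]  K=[0.7173 0.0615; 0.0576 0.6749]  nu=[-1.9430, 4.2874]  x^+=[0.1639, -0.1275]  P^+=[0.1254 0.0312; 0.0312 0.2062]
step 3: x^-=[0.1544, -0.1301]  P^-=[0.3989 0.0464; 0.0464 0.5896]  S=[0.5662 -0.0805; -0.0805 0.8843]  K=[0.7028 0.0578; 0.0514 0.6646]  nu=[3.8200, 3.9601]  x^+=[3.0680, 2.6983]  P^+=[0.1228 0.0298; 0.0298 0.2030]

x_post = [3.0680, 2.6983]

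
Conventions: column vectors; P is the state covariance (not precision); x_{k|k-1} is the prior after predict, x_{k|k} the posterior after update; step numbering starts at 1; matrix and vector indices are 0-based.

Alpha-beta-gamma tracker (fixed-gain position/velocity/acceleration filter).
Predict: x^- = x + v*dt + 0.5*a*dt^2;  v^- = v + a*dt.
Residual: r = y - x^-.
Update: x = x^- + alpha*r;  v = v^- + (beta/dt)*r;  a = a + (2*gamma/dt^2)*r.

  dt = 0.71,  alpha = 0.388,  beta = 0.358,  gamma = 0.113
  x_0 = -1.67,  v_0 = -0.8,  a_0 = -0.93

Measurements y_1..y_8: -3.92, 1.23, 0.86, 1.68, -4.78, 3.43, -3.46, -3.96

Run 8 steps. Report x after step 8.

x_post = -3.1037

step 1: x_pred=-2.4724  r=-1.4476  x^+=-3.0341  v^+=-2.1902  a^+=-1.5790
step 2: x_pred=-4.9871  r=6.2171  x^+=-2.5749  v^+=-0.1765  a^+=1.2083
step 3: x_pred=-2.3956  r=3.2556  x^+=-1.1324  v^+=2.3230  a^+=2.6679
step 4: x_pred=1.1893  r=0.4907  x^+=1.3797  v^+=4.4646  a^+=2.8878
step 5: x_pred=5.2774  r=-10.0574  x^+=1.3751  v^+=1.4437  a^+=-1.6211
step 6: x_pred=1.9916  r=1.4384  x^+=2.5497  v^+=1.0180  a^+=-0.9763
step 7: x_pred=3.0264  r=-6.4864  x^+=0.5097  v^+=-2.9457  a^+=-3.8843
step 8: x_pred=-2.5608  r=-1.3992  x^+=-3.1037  v^+=-6.4091  a^+=-4.5116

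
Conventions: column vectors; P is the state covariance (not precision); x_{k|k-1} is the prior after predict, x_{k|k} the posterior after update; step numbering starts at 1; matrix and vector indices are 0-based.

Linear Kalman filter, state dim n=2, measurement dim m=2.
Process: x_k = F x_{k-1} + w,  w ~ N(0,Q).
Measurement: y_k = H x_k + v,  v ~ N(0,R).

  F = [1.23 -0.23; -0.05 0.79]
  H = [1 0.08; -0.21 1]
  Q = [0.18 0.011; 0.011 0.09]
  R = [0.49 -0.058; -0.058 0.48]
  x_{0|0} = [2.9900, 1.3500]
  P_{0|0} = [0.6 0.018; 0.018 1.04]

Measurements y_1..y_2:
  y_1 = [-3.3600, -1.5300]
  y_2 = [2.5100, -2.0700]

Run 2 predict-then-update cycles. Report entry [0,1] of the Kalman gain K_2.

K[0,1] = -0.0966

step 1: x^-=[3.3672, 0.9170]  P^-=[1.1326 -0.1972; -0.1972 0.7391]  S=[1.5958 -0.4306; -0.4306 1.3519]  K=[0.6707 -0.1082; 0.0758 0.6015]  nu=[-6.8006, -1.7399]  x^+=[-1.0055, -0.6450]  P^+=[0.3365 -0.0202; -0.0202 0.2801]
step 2: x^-=[-1.0884, -0.4593]  P^-=[0.7153 -0.0804; -0.0804 0.2672]  S=[1.1942 -0.2659; -0.2659 0.8126]  K=[0.5721 -0.0966; 0.0307 0.3597]  nu=[3.6352, -1.8393]  x^+=[1.1690, -1.0094]  P^+=[0.2875 -0.0192; -0.0192 0.1669]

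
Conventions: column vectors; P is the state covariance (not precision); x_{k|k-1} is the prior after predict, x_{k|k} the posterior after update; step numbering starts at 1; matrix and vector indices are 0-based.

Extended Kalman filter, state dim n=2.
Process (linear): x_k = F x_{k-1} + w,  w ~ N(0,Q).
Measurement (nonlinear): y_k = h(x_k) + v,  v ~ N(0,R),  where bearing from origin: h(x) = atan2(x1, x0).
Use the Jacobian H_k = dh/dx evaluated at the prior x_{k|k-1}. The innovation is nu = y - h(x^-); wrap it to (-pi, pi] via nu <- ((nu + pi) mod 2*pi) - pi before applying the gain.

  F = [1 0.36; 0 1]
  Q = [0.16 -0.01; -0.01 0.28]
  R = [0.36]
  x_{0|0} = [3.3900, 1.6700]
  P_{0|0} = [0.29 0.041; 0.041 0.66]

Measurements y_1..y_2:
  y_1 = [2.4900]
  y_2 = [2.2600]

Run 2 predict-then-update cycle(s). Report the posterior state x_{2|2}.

step 1: x^-=[3.9912, 1.6700]  P^-=[0.5651 0.2686; 0.2686 0.9400]  H_jac=[-0.0892 0.2132]  S=[0.3970]  K=[0.0173; 0.4445]  nu=[2.0937]  x^+=[4.0274, 2.6006]  P^+=[0.5649 0.2656; 0.2656 0.8616]
step 2: x^-=[4.9636, 2.6006]  P^-=[1.0278 0.5657; 0.5657 1.1416]  H_jac=[-0.0828 0.1581]  S=[0.3808]  K=[0.0113; 0.3509]  nu=[1.7774]  x^+=[4.9837, 3.2242]  P^+=[1.0277 0.5642; 0.5642 1.0947]

x_post = [4.9837, 3.2242]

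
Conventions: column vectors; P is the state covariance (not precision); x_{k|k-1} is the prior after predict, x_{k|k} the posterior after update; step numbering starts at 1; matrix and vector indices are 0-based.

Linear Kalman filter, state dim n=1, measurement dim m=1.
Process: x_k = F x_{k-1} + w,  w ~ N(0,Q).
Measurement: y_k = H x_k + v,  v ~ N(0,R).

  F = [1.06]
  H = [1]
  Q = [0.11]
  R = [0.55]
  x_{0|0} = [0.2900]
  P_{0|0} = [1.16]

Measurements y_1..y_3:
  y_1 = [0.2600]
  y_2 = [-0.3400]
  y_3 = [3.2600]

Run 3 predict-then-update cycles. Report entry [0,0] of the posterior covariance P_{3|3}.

step 1: x^-=[0.3074]  P^-=[1.4134]  S=[1.9634]  K=[0.7199]  nu=[-0.0474]  x^+=[0.2733]  P^+=[0.3959]
step 2: x^-=[0.2897]  P^-=[0.5549]  S=[1.1049]  K=[0.5022]  nu=[-0.6297]  x^+=[-0.0265]  P^+=[0.2762]
step 3: x^-=[-0.0281]  P^-=[0.4204]  S=[0.9704]  K=[0.4332]  nu=[3.2881]  x^+=[1.3963]  P^+=[0.2383]

P_post[0,0] = 0.2383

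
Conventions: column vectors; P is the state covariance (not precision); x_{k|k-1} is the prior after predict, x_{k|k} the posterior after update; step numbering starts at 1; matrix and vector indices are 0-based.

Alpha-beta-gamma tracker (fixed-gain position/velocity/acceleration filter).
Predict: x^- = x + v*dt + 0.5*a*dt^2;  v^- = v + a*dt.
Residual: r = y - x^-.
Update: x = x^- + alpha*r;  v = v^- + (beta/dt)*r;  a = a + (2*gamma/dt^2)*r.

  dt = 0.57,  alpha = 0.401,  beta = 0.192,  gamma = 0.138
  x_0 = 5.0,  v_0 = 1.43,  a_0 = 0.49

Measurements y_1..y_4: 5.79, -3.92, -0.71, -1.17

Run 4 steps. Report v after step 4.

step 1: x_pred=5.8947  r=-0.1047  x^+=5.8527  v^+=1.6740  a^+=0.4011
step 2: x_pred=6.8721  r=-10.7921  x^+=2.5444  v^+=-1.7326  a^+=-8.7667
step 3: x_pred=0.1327  r=-0.8427  x^+=-0.2052  v^+=-7.0135  a^+=-9.4826
step 4: x_pred=-5.7433  r=4.5733  x^+=-3.9094  v^+=-10.8781  a^+=-5.5976

v_post = -10.8781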